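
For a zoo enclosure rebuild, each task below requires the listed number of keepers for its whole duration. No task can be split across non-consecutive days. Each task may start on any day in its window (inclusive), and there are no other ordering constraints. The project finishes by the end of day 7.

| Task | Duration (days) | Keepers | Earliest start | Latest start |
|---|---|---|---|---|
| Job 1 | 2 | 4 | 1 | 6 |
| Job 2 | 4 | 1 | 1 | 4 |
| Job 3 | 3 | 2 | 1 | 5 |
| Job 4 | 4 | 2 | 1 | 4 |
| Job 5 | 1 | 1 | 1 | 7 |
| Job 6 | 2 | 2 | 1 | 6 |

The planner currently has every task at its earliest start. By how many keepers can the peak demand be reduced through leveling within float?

7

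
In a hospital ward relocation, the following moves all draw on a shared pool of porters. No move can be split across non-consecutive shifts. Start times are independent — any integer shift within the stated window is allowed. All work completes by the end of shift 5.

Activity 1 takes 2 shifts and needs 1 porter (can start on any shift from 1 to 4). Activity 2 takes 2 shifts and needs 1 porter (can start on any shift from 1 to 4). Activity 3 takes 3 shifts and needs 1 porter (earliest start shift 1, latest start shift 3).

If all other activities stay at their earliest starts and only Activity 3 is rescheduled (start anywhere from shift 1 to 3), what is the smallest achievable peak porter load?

Activity 3@1: s1:3  s2:3  s3:1  s4:0  s5:0 → peak 3
Activity 3@2: s1:2  s2:3  s3:1  s4:1  s5:0 → peak 3
Activity 3@3: s1:2  s2:2  s3:1  s4:1  s5:1 → peak 2
Best is Activity 3@3, peak 2.

2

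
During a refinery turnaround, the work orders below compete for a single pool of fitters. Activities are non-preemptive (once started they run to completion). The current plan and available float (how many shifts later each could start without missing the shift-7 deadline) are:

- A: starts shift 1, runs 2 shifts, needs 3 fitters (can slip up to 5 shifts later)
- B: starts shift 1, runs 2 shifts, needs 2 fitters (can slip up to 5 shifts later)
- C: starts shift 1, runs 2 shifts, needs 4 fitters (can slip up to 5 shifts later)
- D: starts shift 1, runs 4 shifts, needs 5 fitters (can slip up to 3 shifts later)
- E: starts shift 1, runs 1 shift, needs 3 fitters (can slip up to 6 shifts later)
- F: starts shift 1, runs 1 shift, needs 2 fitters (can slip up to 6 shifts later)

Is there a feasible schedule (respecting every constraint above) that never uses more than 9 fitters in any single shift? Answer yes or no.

yes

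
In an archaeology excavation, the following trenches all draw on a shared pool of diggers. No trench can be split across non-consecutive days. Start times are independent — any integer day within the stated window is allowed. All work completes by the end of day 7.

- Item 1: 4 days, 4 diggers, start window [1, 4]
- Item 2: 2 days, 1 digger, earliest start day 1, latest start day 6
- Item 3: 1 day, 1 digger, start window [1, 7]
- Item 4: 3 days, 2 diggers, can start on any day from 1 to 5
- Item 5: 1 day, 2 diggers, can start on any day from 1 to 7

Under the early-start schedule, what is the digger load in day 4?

4

At early start, day 4 has: Item 1.
Demand: 4 = 4.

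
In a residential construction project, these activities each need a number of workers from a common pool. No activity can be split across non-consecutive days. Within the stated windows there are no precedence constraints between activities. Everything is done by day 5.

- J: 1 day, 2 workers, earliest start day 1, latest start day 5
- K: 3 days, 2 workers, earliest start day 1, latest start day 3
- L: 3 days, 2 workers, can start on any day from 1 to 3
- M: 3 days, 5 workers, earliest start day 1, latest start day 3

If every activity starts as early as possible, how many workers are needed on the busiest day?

11

Early-start schedule: J@1, K@1, L@1, M@1.
Load per day: day 1: 11, day 2: 9, day 3: 9, day 4: 0, day 5: 0.
Peak is 11.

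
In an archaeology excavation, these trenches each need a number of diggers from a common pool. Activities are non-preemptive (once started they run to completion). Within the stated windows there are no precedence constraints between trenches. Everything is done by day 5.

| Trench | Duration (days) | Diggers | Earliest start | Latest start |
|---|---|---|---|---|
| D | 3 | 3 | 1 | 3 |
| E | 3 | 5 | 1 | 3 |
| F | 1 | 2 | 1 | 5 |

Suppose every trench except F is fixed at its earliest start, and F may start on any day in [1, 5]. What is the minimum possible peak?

F@1: d1:10  d2:8  d3:8  d4:0  d5:0 → peak 10
F@2: d1:8  d2:10  d3:8  d4:0  d5:0 → peak 10
F@3: d1:8  d2:8  d3:10  d4:0  d5:0 → peak 10
F@4: d1:8  d2:8  d3:8  d4:2  d5:0 → peak 8
F@5: d1:8  d2:8  d3:8  d4:0  d5:2 → peak 8
Best is F@4, peak 8.

8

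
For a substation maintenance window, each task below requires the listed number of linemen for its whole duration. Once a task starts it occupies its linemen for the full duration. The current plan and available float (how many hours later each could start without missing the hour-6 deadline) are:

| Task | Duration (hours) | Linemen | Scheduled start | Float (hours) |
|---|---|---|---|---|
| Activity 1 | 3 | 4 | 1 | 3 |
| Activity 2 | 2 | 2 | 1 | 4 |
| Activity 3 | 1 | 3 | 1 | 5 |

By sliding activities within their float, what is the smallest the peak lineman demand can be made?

4

Early-start (Activity 1@1, Activity 2@1, Activity 3@1) gives peak 9: h1:9  h2:6  h3:4  h4:0  h5:0  h6:0.
Shift Activity 2→4, Activity 3→6.
Schedule Activity 1@1, Activity 2@4, Activity 3@6: h1:4  h2:4  h3:4  h4:2  h5:2  h6:3 — peak 4.
Total lineman-hours = 19 over 6 hours ⇒ peak ≥ ⌈19/6⌉ = 4, so 4 is optimal.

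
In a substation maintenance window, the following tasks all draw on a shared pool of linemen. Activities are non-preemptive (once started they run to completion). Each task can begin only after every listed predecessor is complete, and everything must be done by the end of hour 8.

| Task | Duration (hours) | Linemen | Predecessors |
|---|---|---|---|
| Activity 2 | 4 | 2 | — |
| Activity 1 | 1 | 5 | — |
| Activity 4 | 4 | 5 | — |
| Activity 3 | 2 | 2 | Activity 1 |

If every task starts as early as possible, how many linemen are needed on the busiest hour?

Early-start schedule: Activity 2@1, Activity 1@1, Activity 4@1, Activity 3@2.
Load per hour: hour 1: 12, hour 2: 9, hour 3: 9, hour 4: 7, hour 5: 0, hour 6: 0, hour 7: 0, hour 8: 0.
Peak is 12.

12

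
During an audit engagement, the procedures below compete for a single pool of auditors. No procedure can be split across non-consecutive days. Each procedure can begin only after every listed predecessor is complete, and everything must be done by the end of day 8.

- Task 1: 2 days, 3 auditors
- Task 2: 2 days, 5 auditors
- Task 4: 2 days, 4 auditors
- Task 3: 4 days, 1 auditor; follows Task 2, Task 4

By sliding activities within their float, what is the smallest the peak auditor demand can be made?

5

Early-start (Task 1@1, Task 2@1, Task 4@1, Task 3@3) gives peak 12: d1:12  d2:12  d3:1  d4:1  d5:1  d6:1  d7:0  d8:0.
Shift Task 1→5, Task 4→3, Task 3→5.
Schedule Task 1@5, Task 2@1, Task 4@3, Task 3@5: d1:5  d2:5  d3:4  d4:4  d5:4  d6:4  d7:1  d8:1 — peak 5.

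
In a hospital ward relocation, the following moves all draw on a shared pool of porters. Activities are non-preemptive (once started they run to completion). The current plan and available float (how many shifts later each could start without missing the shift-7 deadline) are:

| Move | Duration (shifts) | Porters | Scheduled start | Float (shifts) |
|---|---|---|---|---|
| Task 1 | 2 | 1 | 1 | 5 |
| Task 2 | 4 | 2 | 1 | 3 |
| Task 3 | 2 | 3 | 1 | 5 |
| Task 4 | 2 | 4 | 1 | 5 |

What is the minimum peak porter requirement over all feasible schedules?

5

Early-start (Task 1@1, Task 2@1, Task 3@1, Task 4@1) gives peak 10: s1:10  s2:10  s3:2  s4:2  s5:0  s6:0  s7:0.
Shift Task 3→3, Task 4→5.
Schedule Task 1@1, Task 2@1, Task 3@3, Task 4@5: s1:3  s2:3  s3:5  s4:5  s5:4  s6:4  s7:0 — peak 5.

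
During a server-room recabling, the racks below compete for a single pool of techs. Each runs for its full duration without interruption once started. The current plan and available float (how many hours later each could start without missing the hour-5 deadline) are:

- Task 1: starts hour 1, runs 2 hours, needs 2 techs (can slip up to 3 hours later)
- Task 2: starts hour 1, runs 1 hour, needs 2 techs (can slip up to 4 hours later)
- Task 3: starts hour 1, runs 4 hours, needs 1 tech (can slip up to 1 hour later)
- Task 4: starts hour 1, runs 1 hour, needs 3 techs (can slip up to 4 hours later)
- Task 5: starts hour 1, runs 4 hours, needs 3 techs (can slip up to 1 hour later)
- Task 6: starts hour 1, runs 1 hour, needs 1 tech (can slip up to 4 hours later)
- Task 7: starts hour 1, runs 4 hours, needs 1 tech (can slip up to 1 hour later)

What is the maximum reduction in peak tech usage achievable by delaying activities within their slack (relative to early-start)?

6

Early-start peak: h1:13  h2:7  h3:5  h4:5  h5:0 ⇒ 13.
Leveled (Task 1@1, Task 2@1, Task 3@1, Task 4@5, Task 5@2, Task 6@1, Task 7@1): h1:7  h2:7  h3:5  h4:5  h5:6 ⇒ 7.
Reduction 13 − 7 = 6.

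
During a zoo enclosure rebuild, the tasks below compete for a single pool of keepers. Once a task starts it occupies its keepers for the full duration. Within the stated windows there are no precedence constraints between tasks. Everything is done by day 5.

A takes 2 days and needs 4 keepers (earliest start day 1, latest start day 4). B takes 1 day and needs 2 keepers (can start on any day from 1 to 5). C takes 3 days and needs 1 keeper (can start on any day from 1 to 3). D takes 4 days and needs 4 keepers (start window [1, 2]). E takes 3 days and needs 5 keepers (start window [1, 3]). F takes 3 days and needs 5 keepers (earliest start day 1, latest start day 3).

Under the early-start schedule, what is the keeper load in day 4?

At early start, day 4 has: D.
Demand: 4 = 4.

4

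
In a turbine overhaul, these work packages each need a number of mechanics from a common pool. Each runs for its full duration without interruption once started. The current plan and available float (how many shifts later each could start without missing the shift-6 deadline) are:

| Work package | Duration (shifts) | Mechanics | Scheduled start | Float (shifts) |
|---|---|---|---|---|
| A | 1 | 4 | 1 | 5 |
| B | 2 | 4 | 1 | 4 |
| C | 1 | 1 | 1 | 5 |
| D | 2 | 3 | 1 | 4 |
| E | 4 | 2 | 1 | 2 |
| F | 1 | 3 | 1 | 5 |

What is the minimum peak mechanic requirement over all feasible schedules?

Early-start (A@1, B@1, C@1, D@1, E@1, F@1) gives peak 17: s1:17  s2:9  s3:2  s4:2  s5:0  s6:0.
Shift B→2, D→4, E→2, F→6.
Schedule A@1, B@2, C@1, D@4, E@2, F@6: s1:5  s2:6  s3:6  s4:5  s5:5  s6:3 — peak 6.

6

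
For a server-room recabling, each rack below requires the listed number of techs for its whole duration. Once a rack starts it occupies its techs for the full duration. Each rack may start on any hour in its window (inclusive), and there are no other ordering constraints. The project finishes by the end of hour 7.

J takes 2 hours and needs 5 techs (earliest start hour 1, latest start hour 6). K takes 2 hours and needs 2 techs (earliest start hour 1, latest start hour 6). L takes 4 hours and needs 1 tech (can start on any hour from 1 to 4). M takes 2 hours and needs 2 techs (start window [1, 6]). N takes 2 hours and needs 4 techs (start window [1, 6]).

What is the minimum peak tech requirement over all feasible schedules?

Early-start (J@1, K@1, L@1, M@1, N@1) gives peak 14: h1:14  h2:14  h3:1  h4:1  h5:0  h6:0  h7:0.
Shift K→3, L→3, M→3, N→5.
Schedule J@1, K@3, L@3, M@3, N@5: h1:5  h2:5  h3:5  h4:5  h5:5  h6:5  h7:0 — peak 5.
Total tech-hours = 30 over 7 hours ⇒ peak ≥ ⌈30/7⌉ = 5, so 5 is optimal.

5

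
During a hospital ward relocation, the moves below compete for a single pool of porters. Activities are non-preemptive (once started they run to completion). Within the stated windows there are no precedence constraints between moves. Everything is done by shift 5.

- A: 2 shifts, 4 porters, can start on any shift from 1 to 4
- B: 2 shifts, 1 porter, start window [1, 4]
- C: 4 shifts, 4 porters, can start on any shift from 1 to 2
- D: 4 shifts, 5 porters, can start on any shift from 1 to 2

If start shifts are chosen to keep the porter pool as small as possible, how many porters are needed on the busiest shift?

13

Early-start (A@1, B@1, C@1, D@1) gives peak 14: s1:14  s2:14  s3:9  s4:9  s5:0.
Shift B→3.
Schedule A@1, B@3, C@1, D@1: s1:13  s2:13  s3:10  s4:10  s5:0 — peak 13.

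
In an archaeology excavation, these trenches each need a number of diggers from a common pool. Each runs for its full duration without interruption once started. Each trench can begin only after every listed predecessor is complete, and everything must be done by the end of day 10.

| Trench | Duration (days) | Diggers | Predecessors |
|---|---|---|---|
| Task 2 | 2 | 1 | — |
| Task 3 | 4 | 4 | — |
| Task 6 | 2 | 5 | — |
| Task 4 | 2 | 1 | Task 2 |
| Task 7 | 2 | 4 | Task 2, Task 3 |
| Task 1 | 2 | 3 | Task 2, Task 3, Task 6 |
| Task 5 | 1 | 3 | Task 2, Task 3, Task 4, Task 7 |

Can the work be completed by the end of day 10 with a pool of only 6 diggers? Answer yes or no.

yes

Schedule Task 2@1, Task 3@1, Task 6@5, Task 4@3, Task 7@7, Task 1@9, Task 5@9: d1:5  d2:5  d3:5  d4:5  d5:5  d6:5  d7:4  d8:4  d9:6  d10:3 — peak 6 ≤ 6.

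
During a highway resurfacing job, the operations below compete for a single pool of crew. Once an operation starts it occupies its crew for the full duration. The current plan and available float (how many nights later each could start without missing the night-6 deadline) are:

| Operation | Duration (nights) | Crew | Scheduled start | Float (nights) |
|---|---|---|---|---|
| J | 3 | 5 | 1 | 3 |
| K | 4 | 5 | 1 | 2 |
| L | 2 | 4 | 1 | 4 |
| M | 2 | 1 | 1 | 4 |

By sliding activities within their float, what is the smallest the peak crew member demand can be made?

10

Early-start (J@1, K@1, L@1, M@1) gives peak 15: n1:15  n2:15  n3:10  n4:5  n5:0  n6:0.
Shift L→4, M→4.
Schedule J@1, K@1, L@4, M@4: n1:10  n2:10  n3:10  n4:10  n5:5  n6:0 — peak 10.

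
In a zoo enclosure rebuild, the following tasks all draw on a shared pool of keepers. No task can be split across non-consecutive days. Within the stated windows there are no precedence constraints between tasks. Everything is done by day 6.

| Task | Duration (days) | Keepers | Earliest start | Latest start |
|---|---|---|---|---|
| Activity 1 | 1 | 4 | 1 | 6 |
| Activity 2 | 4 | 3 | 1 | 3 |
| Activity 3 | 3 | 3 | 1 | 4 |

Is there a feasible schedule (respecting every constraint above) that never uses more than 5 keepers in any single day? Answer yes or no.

no

The minimum achievable peak is 6; 5 < 6, so no feasible schedule stays within the cap.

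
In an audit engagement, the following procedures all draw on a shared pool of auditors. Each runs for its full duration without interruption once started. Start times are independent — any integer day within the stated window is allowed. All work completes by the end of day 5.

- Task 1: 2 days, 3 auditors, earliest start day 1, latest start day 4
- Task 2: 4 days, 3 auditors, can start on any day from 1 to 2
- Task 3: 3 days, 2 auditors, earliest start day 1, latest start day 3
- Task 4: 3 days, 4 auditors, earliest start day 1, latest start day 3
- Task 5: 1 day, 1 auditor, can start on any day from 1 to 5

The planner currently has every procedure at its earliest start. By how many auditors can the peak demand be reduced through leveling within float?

Early-start peak: d1:13  d2:12  d3:9  d4:3  d5:0 ⇒ 13.
Leveled (Task 1@1, Task 2@1, Task 3@1, Task 4@3, Task 5@1): d1:9  d2:8  d3:9  d4:7  d5:4 ⇒ 9.
Reduction 13 − 9 = 4.

4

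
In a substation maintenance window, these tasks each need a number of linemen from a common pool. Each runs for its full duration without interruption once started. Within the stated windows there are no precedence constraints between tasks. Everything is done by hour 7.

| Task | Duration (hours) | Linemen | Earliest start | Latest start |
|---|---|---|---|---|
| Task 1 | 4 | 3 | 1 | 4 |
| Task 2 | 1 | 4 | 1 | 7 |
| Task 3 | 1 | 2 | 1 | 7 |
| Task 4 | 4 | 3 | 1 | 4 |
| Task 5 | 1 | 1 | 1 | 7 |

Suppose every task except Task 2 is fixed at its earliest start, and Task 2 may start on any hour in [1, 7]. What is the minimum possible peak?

9

Task 2@1: h1:13  h2:6  h3:6  h4:6  h5:0  h6:0  h7:0 → peak 13
Task 2@2: h1:9  h2:10  h3:6  h4:6  h5:0  h6:0  h7:0 → peak 10
Task 2@3: h1:9  h2:6  h3:10  h4:6  h5:0  h6:0  h7:0 → peak 10
Task 2@4: h1:9  h2:6  h3:6  h4:10  h5:0  h6:0  h7:0 → peak 10
Task 2@5: h1:9  h2:6  h3:6  h4:6  h5:4  h6:0  h7:0 → peak 9
Task 2@6: h1:9  h2:6  h3:6  h4:6  h5:0  h6:4  h7:0 → peak 9
Task 2@7: h1:9  h2:6  h3:6  h4:6  h5:0  h6:0  h7:4 → peak 9
Best is Task 2@5, peak 9.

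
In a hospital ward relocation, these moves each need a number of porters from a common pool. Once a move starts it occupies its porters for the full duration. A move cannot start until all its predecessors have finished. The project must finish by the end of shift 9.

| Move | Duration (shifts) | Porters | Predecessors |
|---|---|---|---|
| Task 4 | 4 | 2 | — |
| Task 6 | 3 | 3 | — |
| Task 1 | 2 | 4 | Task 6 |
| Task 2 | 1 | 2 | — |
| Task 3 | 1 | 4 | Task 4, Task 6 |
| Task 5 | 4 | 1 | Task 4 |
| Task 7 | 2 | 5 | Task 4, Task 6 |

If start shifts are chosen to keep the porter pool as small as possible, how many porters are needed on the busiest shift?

Early-start (Task 4@1, Task 6@1, Task 1@4, Task 2@1, Task 3@5, Task 5@5, Task 7@5) gives peak 14: s1:7  s2:5  s3:5  s4:6  s5:14  s6:6  s7:1  s8:1  s9:0.
Shift Task 2→5, Task 3→6, Task 5→6, Task 7→7.
Schedule Task 4@1, Task 6@1, Task 1@4, Task 2@5, Task 3@6, Task 5@6, Task 7@7: s1:5  s2:5  s3:5  s4:6  s5:6  s6:5  s7:6  s8:6  s9:1 — peak 6.

6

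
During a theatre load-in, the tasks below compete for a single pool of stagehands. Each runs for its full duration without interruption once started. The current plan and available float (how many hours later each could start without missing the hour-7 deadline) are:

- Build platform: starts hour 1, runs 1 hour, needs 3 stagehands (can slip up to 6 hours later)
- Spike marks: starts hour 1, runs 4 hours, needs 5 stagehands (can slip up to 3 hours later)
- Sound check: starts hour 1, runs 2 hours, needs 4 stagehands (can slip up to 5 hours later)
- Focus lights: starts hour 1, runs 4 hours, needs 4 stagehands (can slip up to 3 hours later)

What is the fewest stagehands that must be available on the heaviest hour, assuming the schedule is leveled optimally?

9

Early-start (Build platform@1, Spike marks@1, Sound check@1, Focus lights@1) gives peak 16: h1:16  h2:13  h3:9  h4:9  h5:0  h6:0  h7:0.
Shift Sound check→2, Focus lights→4.
Schedule Build platform@1, Spike marks@1, Sound check@2, Focus lights@4: h1:8  h2:9  h3:9  h4:9  h5:4  h6:4  h7:4 — peak 9.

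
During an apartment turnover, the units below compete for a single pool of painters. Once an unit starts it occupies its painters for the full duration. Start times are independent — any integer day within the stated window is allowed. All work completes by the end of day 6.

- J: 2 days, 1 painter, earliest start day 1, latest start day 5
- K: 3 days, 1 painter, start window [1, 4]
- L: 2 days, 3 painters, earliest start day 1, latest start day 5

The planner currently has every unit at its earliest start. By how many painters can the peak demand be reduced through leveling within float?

Early-start peak: d1:5  d2:5  d3:1  d4:0  d5:0  d6:0 ⇒ 5.
Leveled (J@1, K@1, L@4): d1:2  d2:2  d3:1  d4:3  d5:3  d6:0 ⇒ 3.
Reduction 5 − 3 = 2.

2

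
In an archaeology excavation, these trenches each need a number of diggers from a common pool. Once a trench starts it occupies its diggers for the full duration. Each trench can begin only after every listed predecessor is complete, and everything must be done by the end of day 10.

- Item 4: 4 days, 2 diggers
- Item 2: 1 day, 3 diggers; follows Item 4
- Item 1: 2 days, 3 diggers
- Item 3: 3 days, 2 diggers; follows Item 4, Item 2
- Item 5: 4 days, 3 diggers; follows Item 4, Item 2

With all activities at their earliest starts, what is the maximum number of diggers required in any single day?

5

Early-start schedule: Item 4@1, Item 2@5, Item 1@1, Item 3@6, Item 5@6.
Load per day: day 1: 5, day 2: 5, day 3: 2, day 4: 2, day 5: 3, day 6: 5, day 7: 5, day 8: 5, day 9: 3, day 10: 0.
Peak is 5.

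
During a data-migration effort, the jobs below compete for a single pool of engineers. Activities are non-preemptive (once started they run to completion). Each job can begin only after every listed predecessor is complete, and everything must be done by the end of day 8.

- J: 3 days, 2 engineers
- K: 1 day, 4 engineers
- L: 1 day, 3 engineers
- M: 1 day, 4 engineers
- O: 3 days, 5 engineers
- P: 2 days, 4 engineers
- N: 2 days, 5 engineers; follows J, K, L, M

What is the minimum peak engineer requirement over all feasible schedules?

Early-start (J@1, K@1, L@1, M@1, O@1, P@1, N@4) gives peak 22: d1:22  d2:11  d3:7  d4:5  d5:5  d6:0  d7:0  d8:0.
Shift L→4, M→5, O→2, P→5, N→7.
Schedule J@1, K@1, L@4, M@5, O@2, P@5, N@7: d1:6  d2:7  d3:7  d4:8  d5:8  d6:4  d7:5  d8:5 — peak 8.

8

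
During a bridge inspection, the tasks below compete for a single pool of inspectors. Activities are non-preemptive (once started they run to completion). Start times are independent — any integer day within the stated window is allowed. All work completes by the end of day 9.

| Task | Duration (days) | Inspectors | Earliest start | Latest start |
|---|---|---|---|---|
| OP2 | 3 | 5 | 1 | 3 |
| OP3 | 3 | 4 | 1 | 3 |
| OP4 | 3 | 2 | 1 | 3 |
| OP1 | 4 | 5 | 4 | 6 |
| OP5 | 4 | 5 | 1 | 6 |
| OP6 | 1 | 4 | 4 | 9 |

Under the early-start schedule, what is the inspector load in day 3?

At early start, day 3 has: OP2, OP3, OP4, OP5.
Demand: 5 + 4 + 2 + 5 = 16.

16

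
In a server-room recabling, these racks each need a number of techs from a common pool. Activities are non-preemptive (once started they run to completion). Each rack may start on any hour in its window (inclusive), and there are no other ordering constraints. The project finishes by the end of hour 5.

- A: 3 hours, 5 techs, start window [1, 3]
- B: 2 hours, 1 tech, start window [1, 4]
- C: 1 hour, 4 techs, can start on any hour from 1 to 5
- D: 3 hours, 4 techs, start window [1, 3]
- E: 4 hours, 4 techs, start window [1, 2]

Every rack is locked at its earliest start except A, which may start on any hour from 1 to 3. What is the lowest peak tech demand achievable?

A@1: h1:18  h2:14  h3:13  h4:4  h5:0 → peak 18
A@2: h1:13  h2:14  h3:13  h4:9  h5:0 → peak 14
A@3: h1:13  h2:9  h3:13  h4:9  h5:5 → peak 13
Best is A@3, peak 13.

13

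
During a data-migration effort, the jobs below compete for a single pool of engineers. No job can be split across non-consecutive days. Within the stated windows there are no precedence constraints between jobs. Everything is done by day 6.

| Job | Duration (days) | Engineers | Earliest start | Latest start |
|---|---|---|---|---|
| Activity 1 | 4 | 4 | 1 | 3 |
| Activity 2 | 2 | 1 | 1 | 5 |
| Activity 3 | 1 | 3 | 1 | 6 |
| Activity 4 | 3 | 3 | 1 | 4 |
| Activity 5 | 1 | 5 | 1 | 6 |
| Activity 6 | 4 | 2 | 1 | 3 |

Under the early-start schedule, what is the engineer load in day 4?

At early start, day 4 has: Activity 1, Activity 6.
Demand: 4 + 2 = 6.

6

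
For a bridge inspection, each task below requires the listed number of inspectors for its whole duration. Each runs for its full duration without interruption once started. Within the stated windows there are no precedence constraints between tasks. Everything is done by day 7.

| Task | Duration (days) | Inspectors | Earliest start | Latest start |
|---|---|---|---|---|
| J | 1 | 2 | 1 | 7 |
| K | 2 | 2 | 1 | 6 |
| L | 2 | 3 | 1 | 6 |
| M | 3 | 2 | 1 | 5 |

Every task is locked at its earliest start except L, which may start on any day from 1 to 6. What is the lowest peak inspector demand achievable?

L@1: d1:9  d2:7  d3:2  d4:0  d5:0  d6:0  d7:0 → peak 9
L@2: d1:6  d2:7  d3:5  d4:0  d5:0  d6:0  d7:0 → peak 7
L@3: d1:6  d2:4  d3:5  d4:3  d5:0  d6:0  d7:0 → peak 6
L@4: d1:6  d2:4  d3:2  d4:3  d5:3  d6:0  d7:0 → peak 6
L@5: d1:6  d2:4  d3:2  d4:0  d5:3  d6:3  d7:0 → peak 6
L@6: d1:6  d2:4  d3:2  d4:0  d5:0  d6:3  d7:3 → peak 6
Best is L@3, peak 6.

6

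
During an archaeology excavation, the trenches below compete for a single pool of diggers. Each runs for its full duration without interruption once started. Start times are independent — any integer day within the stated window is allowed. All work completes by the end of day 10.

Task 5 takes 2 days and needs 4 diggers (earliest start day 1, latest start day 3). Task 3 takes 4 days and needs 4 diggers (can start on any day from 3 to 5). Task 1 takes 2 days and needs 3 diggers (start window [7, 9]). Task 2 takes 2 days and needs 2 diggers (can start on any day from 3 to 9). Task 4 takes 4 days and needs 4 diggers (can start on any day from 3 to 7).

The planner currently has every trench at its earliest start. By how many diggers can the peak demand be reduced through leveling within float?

3

Early-start peak: d1:4  d2:4  d3:10  d4:10  d5:8  d6:8  d7:3  d8:3  d9:0  d10:0 ⇒ 10.
Leveled (Task 5@1, Task 3@3, Task 1@7, Task 2@3, Task 4@7): d1:4  d2:4  d3:6  d4:6  d5:4  d6:4  d7:7  d8:7  d9:4  d10:4 ⇒ 7.
Reduction 10 − 7 = 3.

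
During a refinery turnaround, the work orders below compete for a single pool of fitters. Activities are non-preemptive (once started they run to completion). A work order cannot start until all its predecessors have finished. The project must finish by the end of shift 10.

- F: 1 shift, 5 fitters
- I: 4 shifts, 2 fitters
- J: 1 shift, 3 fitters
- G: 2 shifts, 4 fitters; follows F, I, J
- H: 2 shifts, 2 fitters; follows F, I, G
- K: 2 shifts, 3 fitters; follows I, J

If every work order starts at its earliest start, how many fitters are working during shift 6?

7

At early start, shift 6 has: G, K.
Demand: 4 + 3 = 7.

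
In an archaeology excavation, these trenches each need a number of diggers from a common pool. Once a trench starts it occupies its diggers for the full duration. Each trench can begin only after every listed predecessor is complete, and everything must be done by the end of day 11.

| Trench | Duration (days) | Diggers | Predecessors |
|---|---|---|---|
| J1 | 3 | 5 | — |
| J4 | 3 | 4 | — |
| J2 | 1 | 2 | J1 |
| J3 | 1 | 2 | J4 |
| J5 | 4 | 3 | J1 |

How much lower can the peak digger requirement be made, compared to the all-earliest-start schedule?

4

Early-start peak: d1:9  d2:9  d3:9  d4:7  d5:3  d6:3  d7:3  d8:0  d9:0  d10:0  d11:0 ⇒ 9.
Leveled (J1@1, J4@4, J2@7, J3@7, J5@8): d1:5  d2:5  d3:5  d4:4  d5:4  d6:4  d7:4  d8:3  d9:3  d10:3  d11:3 ⇒ 5.
Reduction 9 − 5 = 4.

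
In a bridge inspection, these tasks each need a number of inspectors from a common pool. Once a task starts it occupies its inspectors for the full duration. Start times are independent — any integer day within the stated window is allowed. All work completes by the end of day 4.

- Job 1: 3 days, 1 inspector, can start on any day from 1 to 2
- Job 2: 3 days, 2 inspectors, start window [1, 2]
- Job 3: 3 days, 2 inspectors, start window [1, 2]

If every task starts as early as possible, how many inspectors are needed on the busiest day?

5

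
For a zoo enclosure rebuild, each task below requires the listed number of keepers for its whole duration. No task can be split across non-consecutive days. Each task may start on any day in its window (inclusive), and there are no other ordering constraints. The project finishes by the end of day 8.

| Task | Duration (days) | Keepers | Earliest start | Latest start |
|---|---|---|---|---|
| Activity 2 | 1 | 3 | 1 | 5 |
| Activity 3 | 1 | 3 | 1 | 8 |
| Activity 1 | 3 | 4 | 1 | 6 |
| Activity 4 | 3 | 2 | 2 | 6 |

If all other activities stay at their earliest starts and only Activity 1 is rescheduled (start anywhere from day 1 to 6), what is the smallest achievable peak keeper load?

6

Activity 1@1: d1:10  d2:6  d3:6  d4:2  d5:0  d6:0  d7:0  d8:0 → peak 10
Activity 1@2: d1:6  d2:6  d3:6  d4:6  d5:0  d6:0  d7:0  d8:0 → peak 6
Activity 1@3: d1:6  d2:2  d3:6  d4:6  d5:4  d6:0  d7:0  d8:0 → peak 6
Activity 1@4: d1:6  d2:2  d3:2  d4:6  d5:4  d6:4  d7:0  d8:0 → peak 6
Activity 1@5: d1:6  d2:2  d3:2  d4:2  d5:4  d6:4  d7:4  d8:0 → peak 6
Activity 1@6: d1:6  d2:2  d3:2  d4:2  d5:0  d6:4  d7:4  d8:4 → peak 6
Best is Activity 1@2, peak 6.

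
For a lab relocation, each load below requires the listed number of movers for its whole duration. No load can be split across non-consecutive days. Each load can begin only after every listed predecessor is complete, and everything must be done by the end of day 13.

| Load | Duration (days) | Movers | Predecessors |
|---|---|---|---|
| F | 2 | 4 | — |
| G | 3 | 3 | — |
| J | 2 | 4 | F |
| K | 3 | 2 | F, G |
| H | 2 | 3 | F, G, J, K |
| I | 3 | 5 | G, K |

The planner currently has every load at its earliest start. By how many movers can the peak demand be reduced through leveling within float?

2

Early-start peak: d1:7  d2:7  d3:7  d4:6  d5:2  d6:2  d7:8  d8:8  d9:5  d10:0  d11:0  d12:0  d13:0 ⇒ 8.
Leveled (F@1, G@3, J@6, K@6, H@9, I@11): d1:4  d2:4  d3:3  d4:3  d5:3  d6:6  d7:6  d8:2  d9:3  d10:3  d11:5  d12:5  d13:5 ⇒ 6.
Reduction 8 − 6 = 2.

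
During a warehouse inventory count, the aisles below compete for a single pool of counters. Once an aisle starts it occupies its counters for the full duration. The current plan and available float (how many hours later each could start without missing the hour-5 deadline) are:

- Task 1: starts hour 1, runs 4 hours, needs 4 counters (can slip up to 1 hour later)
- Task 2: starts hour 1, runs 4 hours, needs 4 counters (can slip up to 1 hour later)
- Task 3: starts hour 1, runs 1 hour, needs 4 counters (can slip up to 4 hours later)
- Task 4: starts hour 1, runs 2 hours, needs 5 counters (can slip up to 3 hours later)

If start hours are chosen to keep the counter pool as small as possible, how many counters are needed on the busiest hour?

Early-start (Task 1@1, Task 2@1, Task 3@1, Task 4@1) gives peak 17: h1:17  h2:13  h3:8  h4:8  h5:0.
Shift Task 4→2.
Schedule Task 1@1, Task 2@1, Task 3@1, Task 4@2: h1:12  h2:13  h3:13  h4:8  h5:0 — peak 13.

13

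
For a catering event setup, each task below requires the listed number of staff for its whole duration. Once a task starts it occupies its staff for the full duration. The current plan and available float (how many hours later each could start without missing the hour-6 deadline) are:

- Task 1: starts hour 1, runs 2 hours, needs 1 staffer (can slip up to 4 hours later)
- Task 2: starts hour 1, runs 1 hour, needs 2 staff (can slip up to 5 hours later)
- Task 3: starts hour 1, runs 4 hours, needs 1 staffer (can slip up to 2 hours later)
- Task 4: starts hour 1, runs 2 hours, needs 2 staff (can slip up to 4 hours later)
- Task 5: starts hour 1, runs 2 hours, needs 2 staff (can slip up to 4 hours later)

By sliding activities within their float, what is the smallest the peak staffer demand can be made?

Early-start (Task 1@1, Task 2@1, Task 3@1, Task 4@1, Task 5@1) gives peak 8: h1:8  h2:6  h3:1  h4:1  h5:0  h6:0.
Shift Task 3→2, Task 4→3, Task 5→5.
Schedule Task 1@1, Task 2@1, Task 3@2, Task 4@3, Task 5@5: h1:3  h2:2  h3:3  h4:3  h5:3  h6:2 — peak 3.
Total staffer-hours = 16 over 6 hours ⇒ peak ≥ ⌈16/6⌉ = 3, so 3 is optimal.

3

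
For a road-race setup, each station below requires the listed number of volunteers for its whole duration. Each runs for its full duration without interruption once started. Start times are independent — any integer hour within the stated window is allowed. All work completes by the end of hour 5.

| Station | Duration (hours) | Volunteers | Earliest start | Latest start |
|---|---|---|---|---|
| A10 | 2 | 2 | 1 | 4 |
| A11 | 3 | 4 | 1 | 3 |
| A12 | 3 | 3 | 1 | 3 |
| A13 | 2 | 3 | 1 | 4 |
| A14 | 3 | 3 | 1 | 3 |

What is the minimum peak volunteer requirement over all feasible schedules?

10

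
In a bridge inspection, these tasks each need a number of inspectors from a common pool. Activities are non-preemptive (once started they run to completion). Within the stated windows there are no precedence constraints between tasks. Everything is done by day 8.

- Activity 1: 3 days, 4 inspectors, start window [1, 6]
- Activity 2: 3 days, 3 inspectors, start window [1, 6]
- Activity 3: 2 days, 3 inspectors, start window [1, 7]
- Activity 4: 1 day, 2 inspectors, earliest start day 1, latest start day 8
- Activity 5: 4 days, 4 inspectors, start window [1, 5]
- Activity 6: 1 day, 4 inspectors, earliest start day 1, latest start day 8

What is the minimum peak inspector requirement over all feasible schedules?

7

Early-start (Activity 1@1, Activity 2@1, Activity 3@1, Activity 4@1, Activity 5@1, Activity 6@1) gives peak 20: d1:20  d2:14  d3:11  d4:4  d5:0  d6:0  d7:0  d8:0.
Shift Activity 3→4, Activity 4→6, Activity 5→4, Activity 6→8.
Schedule Activity 1@1, Activity 2@1, Activity 3@4, Activity 4@6, Activity 5@4, Activity 6@8: d1:7  d2:7  d3:7  d4:7  d5:7  d6:6  d7:4  d8:4 — peak 7.
Total inspector-days = 49 over 8 days ⇒ peak ≥ ⌈49/8⌉ = 7, so 7 is optimal.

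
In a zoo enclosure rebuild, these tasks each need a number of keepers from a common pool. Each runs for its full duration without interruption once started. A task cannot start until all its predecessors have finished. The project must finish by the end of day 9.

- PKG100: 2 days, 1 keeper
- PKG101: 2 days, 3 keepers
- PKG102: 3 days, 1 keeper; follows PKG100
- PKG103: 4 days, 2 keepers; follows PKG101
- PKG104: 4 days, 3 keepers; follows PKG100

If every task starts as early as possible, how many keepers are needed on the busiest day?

Early-start schedule: PKG100@1, PKG101@1, PKG102@3, PKG103@3, PKG104@3.
Load per day: day 1: 4, day 2: 4, day 3: 6, day 4: 6, day 5: 6, day 6: 5, day 7: 0, day 8: 0, day 9: 0.
Peak is 6.

6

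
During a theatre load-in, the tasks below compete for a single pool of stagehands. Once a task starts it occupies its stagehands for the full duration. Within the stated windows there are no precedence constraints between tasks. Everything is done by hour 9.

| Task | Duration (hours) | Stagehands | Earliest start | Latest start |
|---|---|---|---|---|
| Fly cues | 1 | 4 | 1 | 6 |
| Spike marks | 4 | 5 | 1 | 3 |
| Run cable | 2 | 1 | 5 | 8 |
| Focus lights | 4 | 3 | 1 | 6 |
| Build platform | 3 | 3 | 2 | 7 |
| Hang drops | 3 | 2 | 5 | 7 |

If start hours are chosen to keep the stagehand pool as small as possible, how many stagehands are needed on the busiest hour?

Early-start (Fly cues@1, Spike marks@1, Run cable@5, Focus lights@1, Build platform@2, Hang drops@5) gives peak 12: h1:12  h2:11  h3:11  h4:11  h5:3  h6:3  h7:2  h8:0  h9:0.
Shift Spike marks→2, Build platform→6.
Schedule Fly cues@1, Spike marks@2, Run cable@5, Focus lights@1, Build platform@6, Hang drops@5: h1:7  h2:8  h3:8  h4:8  h5:8  h6:6  h7:5  h8:3  h9:0 — peak 8.

8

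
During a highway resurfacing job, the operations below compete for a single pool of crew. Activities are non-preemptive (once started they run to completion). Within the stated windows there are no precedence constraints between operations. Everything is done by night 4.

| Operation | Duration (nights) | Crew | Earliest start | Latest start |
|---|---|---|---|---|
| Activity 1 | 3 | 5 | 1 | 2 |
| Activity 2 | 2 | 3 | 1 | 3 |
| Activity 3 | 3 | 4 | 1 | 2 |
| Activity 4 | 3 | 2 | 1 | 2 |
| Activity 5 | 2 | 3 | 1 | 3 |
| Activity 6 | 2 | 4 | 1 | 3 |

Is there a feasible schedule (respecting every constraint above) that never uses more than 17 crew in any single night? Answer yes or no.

Schedule Activity 1@1, Activity 2@1, Activity 3@1, Activity 4@1, Activity 5@1, Activity 6@3: n1:17  n2:17  n3:15  n4:4 — peak 17 ≤ 17.

yes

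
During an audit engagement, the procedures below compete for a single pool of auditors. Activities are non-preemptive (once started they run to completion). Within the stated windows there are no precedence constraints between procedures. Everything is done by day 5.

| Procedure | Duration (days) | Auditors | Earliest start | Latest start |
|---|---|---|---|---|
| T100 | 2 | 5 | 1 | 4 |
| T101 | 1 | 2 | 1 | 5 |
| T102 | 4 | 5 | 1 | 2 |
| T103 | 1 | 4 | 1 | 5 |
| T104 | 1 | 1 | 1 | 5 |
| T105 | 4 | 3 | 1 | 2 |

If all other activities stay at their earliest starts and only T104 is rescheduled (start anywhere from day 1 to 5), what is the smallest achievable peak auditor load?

T104@1: d1:20  d2:13  d3:8  d4:8  d5:0 → peak 20
T104@2: d1:19  d2:14  d3:8  d4:8  d5:0 → peak 19
T104@3: d1:19  d2:13  d3:9  d4:8  d5:0 → peak 19
T104@4: d1:19  d2:13  d3:8  d4:9  d5:0 → peak 19
T104@5: d1:19  d2:13  d3:8  d4:8  d5:1 → peak 19
Best is T104@2, peak 19.

19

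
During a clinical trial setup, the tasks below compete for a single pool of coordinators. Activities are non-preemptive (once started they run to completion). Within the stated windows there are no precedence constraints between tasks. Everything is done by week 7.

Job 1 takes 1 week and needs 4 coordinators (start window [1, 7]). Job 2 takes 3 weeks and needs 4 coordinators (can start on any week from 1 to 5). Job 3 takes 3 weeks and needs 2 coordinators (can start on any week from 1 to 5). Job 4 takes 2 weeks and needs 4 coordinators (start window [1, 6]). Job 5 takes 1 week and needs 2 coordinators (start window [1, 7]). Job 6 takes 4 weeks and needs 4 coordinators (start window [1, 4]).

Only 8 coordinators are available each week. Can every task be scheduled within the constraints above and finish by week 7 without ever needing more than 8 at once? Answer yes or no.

Schedule Job 1@1, Job 2@1, Job 3@2, Job 4@5, Job 5@2, Job 6@4: w1:8  w2:8  w3:6  w4:6  w5:8  w6:8  w7:4 — peak 8 ≤ 8.

yes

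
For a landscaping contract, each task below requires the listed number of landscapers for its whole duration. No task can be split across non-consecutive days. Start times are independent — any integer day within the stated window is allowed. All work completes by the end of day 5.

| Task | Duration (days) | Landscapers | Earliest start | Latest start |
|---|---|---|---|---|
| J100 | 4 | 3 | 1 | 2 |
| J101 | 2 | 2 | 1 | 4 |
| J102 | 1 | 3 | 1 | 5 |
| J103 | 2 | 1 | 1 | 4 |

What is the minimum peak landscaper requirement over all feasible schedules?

5

Early-start (J100@1, J101@1, J102@1, J103@1) gives peak 9: d1:9  d2:6  d3:3  d4:3  d5:0.
Shift J102→5, J103→3.
Schedule J100@1, J101@1, J102@5, J103@3: d1:5  d2:5  d3:4  d4:4  d5:3 — peak 5.
Total landscaper-days = 21 over 5 days ⇒ peak ≥ ⌈21/5⌉ = 5, so 5 is optimal.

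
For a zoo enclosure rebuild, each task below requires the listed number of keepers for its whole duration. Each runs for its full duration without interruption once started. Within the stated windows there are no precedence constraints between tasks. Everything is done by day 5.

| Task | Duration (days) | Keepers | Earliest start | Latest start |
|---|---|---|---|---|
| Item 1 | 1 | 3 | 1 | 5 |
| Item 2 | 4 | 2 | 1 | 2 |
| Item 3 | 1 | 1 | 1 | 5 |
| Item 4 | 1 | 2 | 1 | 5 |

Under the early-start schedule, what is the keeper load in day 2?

2

At early start, day 2 has: Item 2.
Demand: 2 = 2.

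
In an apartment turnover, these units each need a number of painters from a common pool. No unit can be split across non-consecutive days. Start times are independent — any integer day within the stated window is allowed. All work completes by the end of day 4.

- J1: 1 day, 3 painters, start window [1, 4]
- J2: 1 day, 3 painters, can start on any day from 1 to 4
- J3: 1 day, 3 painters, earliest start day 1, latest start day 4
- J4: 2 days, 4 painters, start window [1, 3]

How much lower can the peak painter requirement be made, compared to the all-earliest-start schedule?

7

Early-start peak: d1:13  d2:4  d3:0  d4:0 ⇒ 13.
Leveled (J1@1, J2@1, J3@2, J4@3): d1:6  d2:3  d3:4  d4:4 ⇒ 6.
Reduction 13 − 6 = 7.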